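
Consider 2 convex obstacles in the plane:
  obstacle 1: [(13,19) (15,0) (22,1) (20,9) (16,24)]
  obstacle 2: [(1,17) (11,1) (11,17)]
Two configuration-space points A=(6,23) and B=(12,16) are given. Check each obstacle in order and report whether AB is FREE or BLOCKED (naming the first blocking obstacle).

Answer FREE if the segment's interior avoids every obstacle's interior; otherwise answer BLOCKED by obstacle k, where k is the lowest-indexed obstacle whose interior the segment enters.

FREE

Obstacle 1 [(13,19) (15,0) (22,1) (20,9) (16,24)]:
  edge (13,19)–(15,0): clear
  edge (15,0)–(22,1): clear
  edge (22,1)–(20,9): clear
  edge (20,9)–(16,24): clear
  edge (16,24)–(13,19): clear
  midpoint (9,39/2) outside
  → clear
Obstacle 2 [(1,17) (11,1) (11,17)]:
  edge (1,17)–(11,1): clear
  edge (11,1)–(11,17): clear
  edge (11,17)–(1,17): clear
  midpoint (9,39/2) outside
  → clear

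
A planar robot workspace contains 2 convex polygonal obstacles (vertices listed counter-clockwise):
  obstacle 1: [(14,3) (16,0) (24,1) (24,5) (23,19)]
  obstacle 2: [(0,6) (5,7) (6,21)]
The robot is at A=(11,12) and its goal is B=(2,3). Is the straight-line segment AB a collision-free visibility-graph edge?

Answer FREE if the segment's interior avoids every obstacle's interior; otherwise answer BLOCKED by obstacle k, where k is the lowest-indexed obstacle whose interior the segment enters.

FREE

Obstacle 1 [(14,3) (16,0) (24,1) (24,5) (23,19)]:
  edge (14,3)–(16,0): clear
  edge (16,0)–(24,1): clear
  edge (24,1)–(24,5): clear
  edge (24,5)–(23,19): clear
  edge (23,19)–(14,3): clear
  midpoint (13/2,15/2) outside
  → clear
Obstacle 2 [(0,6) (5,7) (6,21)]:
  edge (0,6)–(5,7): clear
  edge (5,7)–(6,21): clear
  edge (6,21)–(0,6): clear
  midpoint (13/2,15/2) outside
  → clear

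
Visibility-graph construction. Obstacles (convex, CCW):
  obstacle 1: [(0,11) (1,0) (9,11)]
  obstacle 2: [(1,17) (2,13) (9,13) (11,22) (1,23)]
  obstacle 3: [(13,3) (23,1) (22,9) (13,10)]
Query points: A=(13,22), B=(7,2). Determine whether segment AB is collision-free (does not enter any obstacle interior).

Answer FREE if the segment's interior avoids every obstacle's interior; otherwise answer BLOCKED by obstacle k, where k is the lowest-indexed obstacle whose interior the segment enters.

FREE

Obstacle 1 [(0,11) (1,0) (9,11)]:
  edge (0,11)–(1,0): clear
  edge (1,0)–(9,11): clear
  edge (9,11)–(0,11): clear
  midpoint (10,12) outside
  → clear
Obstacle 2 [(1,17) (2,13) (9,13) (11,22) (1,23)]:
  edge (1,17)–(2,13): clear
  edge (2,13)–(9,13): clear
  edge (9,13)–(11,22): clear
  edge (11,22)–(1,23): clear
  edge (1,23)–(1,17): clear
  midpoint (10,12) outside
  → clear
Obstacle 3 [(13,3) (23,1) (22,9) (13,10)]:
  edge (13,3)–(23,1): clear
  edge (23,1)–(22,9): clear
  edge (22,9)–(13,10): clear
  edge (13,10)–(13,3): clear
  midpoint (10,12) outside
  → clear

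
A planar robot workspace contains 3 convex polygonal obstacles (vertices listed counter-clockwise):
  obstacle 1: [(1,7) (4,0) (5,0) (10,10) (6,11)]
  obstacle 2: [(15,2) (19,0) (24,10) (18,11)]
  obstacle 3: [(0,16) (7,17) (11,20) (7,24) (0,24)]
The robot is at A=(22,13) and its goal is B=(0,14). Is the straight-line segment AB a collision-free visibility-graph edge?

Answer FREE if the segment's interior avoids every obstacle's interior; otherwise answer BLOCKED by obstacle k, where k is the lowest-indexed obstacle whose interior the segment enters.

FREE

Obstacle 1 [(1,7) (4,0) (5,0) (10,10) (6,11)]:
  edge (1,7)–(4,0): clear
  edge (4,0)–(5,0): clear
  edge (5,0)–(10,10): clear
  edge (10,10)–(6,11): clear
  edge (6,11)–(1,7): clear
  midpoint (11,27/2) outside
  → clear
Obstacle 2 [(15,2) (19,0) (24,10) (18,11)]:
  edge (15,2)–(19,0): clear
  edge (19,0)–(24,10): clear
  edge (24,10)–(18,11): clear
  edge (18,11)–(15,2): clear
  midpoint (11,27/2) outside
  → clear
Obstacle 3 [(0,16) (7,17) (11,20) (7,24) (0,24)]:
  edge (0,16)–(7,17): clear
  edge (7,17)–(11,20): clear
  edge (11,20)–(7,24): clear
  edge (7,24)–(0,24): clear
  edge (0,24)–(0,16): clear
  midpoint (11,27/2) outside
  → clear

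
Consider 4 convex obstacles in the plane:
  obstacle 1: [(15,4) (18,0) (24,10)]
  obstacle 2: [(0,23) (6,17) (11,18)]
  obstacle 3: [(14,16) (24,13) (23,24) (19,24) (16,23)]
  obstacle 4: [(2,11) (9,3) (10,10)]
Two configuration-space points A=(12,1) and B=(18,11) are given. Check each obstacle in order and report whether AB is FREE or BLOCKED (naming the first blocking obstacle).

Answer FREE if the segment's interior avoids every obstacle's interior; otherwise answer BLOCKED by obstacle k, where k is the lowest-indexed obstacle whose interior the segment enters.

Obstacle 1 [(15,4) (18,0) (24,10)]:
  edge (15,4)–(18,0): clear
  edge (18,0)–(24,10): clear
  edge (24,10)–(15,4): clear
  midpoint (15,6) outside
  → clear
Obstacle 2 [(0,23) (6,17) (11,18)]:
  edge (0,23)–(6,17): clear
  edge (6,17)–(11,18): clear
  edge (11,18)–(0,23): clear
  midpoint (15,6) outside
  → clear
Obstacle 3 [(14,16) (24,13) (23,24) (19,24) (16,23)]:
  edge (14,16)–(24,13): clear
  edge (24,13)–(23,24): clear
  edge (23,24)–(19,24): clear
  edge (19,24)–(16,23): clear
  edge (16,23)–(14,16): clear
  midpoint (15,6) outside
  → clear
Obstacle 4 [(2,11) (9,3) (10,10)]:
  edge (2,11)–(9,3): clear
  edge (9,3)–(10,10): clear
  edge (10,10)–(2,11): clear
  midpoint (15,6) outside
  → clear

FREE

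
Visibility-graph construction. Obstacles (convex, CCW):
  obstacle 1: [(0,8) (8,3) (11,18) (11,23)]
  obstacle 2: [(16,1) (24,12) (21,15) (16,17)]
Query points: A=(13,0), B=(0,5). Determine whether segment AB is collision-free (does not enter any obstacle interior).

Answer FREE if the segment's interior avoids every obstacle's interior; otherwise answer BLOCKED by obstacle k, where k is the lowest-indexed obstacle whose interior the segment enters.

FREE

Obstacle 1 [(0,8) (8,3) (11,18) (11,23)]:
  edge (0,8)–(8,3): clear
  edge (8,3)–(11,18): clear
  edge (11,18)–(11,23): clear
  edge (11,23)–(0,8): clear
  midpoint (13/2,5/2) outside
  → clear
Obstacle 2 [(16,1) (24,12) (21,15) (16,17)]:
  edge (16,1)–(24,12): clear
  edge (24,12)–(21,15): clear
  edge (21,15)–(16,17): clear
  edge (16,17)–(16,1): clear
  midpoint (13/2,5/2) outside
  → clear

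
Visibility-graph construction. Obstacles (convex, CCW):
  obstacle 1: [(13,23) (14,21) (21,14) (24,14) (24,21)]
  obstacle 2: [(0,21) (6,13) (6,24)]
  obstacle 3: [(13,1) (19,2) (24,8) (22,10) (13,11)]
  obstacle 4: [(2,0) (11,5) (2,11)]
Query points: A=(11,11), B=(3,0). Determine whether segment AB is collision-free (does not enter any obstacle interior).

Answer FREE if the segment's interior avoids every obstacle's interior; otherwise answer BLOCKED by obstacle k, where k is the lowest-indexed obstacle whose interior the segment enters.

BLOCKED by obstacle 4

Obstacle 1 [(13,23) (14,21) (21,14) (24,14) (24,21)]:
  edge (13,23)–(14,21): clear
  edge (14,21)–(21,14): clear
  edge (21,14)–(24,14): clear
  edge (24,14)–(24,21): clear
  edge (24,21)–(13,23): clear
  midpoint (7,11/2) outside
  → clear
Obstacle 2 [(0,21) (6,13) (6,24)]:
  edge (0,21)–(6,13): clear
  edge (6,13)–(6,24): clear
  edge (6,24)–(0,21): clear
  midpoint (7,11/2) outside
  → clear
Obstacle 3 [(13,1) (19,2) (24,8) (22,10) (13,11)]:
  edge (13,1)–(19,2): clear
  edge (19,2)–(24,8): clear
  edge (24,8)–(22,10): clear
  edge (22,10)–(13,11): clear
  edge (13,11)–(13,1): clear
  midpoint (7,11/2) outside
  → clear
Obstacle 4 [(2,0) (11,5) (2,11)]:
  edge (2,0)–(11,5): crosses AB
  edge (11,5)–(2,11): crosses AB
  edge (2,11)–(2,0): clear
  → BLOCKED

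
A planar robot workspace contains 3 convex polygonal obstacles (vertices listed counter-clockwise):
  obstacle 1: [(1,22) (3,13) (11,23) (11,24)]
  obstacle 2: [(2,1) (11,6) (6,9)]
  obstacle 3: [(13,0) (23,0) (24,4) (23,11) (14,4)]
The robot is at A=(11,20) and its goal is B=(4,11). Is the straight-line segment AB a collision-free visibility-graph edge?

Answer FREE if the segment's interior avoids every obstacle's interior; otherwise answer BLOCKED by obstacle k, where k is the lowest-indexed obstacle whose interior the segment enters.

Obstacle 1 [(1,22) (3,13) (11,23) (11,24)]:
  edge (1,22)–(3,13): clear
  edge (3,13)–(11,23): clear
  edge (11,23)–(11,24): clear
  edge (11,24)–(1,22): clear
  midpoint (15/2,31/2) outside
  → clear
Obstacle 2 [(2,1) (11,6) (6,9)]:
  edge (2,1)–(11,6): clear
  edge (11,6)–(6,9): clear
  edge (6,9)–(2,1): clear
  midpoint (15/2,31/2) outside
  → clear
Obstacle 3 [(13,0) (23,0) (24,4) (23,11) (14,4)]:
  edge (13,0)–(23,0): clear
  edge (23,0)–(24,4): clear
  edge (24,4)–(23,11): clear
  edge (23,11)–(14,4): clear
  edge (14,4)–(13,0): clear
  midpoint (15/2,31/2) outside
  → clear

FREE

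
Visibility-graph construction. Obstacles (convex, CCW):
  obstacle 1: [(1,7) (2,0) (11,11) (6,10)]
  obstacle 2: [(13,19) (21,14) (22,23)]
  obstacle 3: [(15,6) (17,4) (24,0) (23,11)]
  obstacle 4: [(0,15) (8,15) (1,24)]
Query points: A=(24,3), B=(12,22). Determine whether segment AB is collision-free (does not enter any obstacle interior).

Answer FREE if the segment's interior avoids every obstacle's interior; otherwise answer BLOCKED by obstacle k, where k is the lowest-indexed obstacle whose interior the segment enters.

BLOCKED by obstacle 2

Obstacle 1 [(1,7) (2,0) (11,11) (6,10)]:
  edge (1,7)–(2,0): clear
  edge (2,0)–(11,11): clear
  edge (11,11)–(6,10): clear
  edge (6,10)–(1,7): clear
  midpoint (18,25/2) outside
  → clear
Obstacle 2 [(13,19) (21,14) (22,23)]:
  edge (13,19)–(21,14): crosses AB
  edge (21,14)–(22,23): clear
  edge (22,23)–(13,19): crosses AB
  → BLOCKED
Obstacle 3 [(15,6) (17,4) (24,0) (23,11)]:
  edge (15,6)–(17,4): clear
  edge (17,4)–(24,0): clear
  edge (24,0)–(23,11): crosses AB
  edge (23,11)–(15,6): crosses AB
  → BLOCKED
Obstacle 4 [(0,15) (8,15) (1,24)]:
  edge (0,15)–(8,15): clear
  edge (8,15)–(1,24): clear
  edge (1,24)–(0,15): clear
  midpoint (18,25/2) outside
  → clear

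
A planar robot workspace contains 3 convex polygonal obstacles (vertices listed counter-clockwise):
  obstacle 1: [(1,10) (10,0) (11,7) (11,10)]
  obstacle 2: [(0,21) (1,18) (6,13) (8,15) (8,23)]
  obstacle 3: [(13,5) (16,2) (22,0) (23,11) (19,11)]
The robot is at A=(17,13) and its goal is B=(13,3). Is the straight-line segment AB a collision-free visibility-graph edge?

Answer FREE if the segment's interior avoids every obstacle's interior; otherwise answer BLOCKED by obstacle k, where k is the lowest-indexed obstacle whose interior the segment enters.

Obstacle 1 [(1,10) (10,0) (11,7) (11,10)]:
  edge (1,10)–(10,0): clear
  edge (10,0)–(11,7): clear
  edge (11,7)–(11,10): clear
  edge (11,10)–(1,10): clear
  midpoint (15,8) outside
  → clear
Obstacle 2 [(0,21) (1,18) (6,13) (8,15) (8,23)]:
  edge (0,21)–(1,18): clear
  edge (1,18)–(6,13): clear
  edge (6,13)–(8,15): clear
  edge (8,15)–(8,23): clear
  edge (8,23)–(0,21): clear
  midpoint (15,8) outside
  → clear
Obstacle 3 [(13,5) (16,2) (22,0) (23,11) (19,11)]:
  edge (13,5)–(16,2): crosses AB
  edge (16,2)–(22,0): clear
  edge (22,0)–(23,11): clear
  edge (23,11)–(19,11): clear
  edge (19,11)–(13,5): crosses AB
  → BLOCKED

BLOCKED by obstacle 3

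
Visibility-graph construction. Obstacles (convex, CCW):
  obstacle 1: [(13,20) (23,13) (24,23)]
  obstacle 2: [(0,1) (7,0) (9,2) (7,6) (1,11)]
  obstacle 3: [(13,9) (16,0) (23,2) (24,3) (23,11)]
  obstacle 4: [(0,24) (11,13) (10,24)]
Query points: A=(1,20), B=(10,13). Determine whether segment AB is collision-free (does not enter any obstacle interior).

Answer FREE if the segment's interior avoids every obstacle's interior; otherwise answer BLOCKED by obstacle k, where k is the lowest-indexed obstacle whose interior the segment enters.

FREE

Obstacle 1 [(13,20) (23,13) (24,23)]:
  edge (13,20)–(23,13): clear
  edge (23,13)–(24,23): clear
  edge (24,23)–(13,20): clear
  midpoint (11/2,33/2) outside
  → clear
Obstacle 2 [(0,1) (7,0) (9,2) (7,6) (1,11)]:
  edge (0,1)–(7,0): clear
  edge (7,0)–(9,2): clear
  edge (9,2)–(7,6): clear
  edge (7,6)–(1,11): clear
  edge (1,11)–(0,1): clear
  midpoint (11/2,33/2) outside
  → clear
Obstacle 3 [(13,9) (16,0) (23,2) (24,3) (23,11)]:
  edge (13,9)–(16,0): clear
  edge (16,0)–(23,2): clear
  edge (23,2)–(24,3): clear
  edge (24,3)–(23,11): clear
  edge (23,11)–(13,9): clear
  midpoint (11/2,33/2) outside
  → clear
Obstacle 4 [(0,24) (11,13) (10,24)]:
  edge (0,24)–(11,13): clear
  edge (11,13)–(10,24): clear
  edge (10,24)–(0,24): clear
  midpoint (11/2,33/2) outside
  → clear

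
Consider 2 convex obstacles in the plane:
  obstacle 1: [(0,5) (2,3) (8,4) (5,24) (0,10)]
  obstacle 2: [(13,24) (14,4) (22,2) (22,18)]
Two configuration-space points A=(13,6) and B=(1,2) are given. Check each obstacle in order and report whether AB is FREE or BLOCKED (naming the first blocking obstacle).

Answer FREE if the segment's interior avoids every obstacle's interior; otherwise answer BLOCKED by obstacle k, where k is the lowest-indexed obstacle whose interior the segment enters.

Obstacle 1 [(0,5) (2,3) (8,4) (5,24) (0,10)]:
  edge (0,5)–(2,3): clear
  edge (2,3)–(8,4): crosses AB
  edge (8,4)–(5,24): crosses AB
  edge (5,24)–(0,10): clear
  edge (0,10)–(0,5): clear
  → BLOCKED
Obstacle 2 [(13,24) (14,4) (22,2) (22,18)]:
  edge (13,24)–(14,4): clear
  edge (14,4)–(22,2): clear
  edge (22,2)–(22,18): clear
  edge (22,18)–(13,24): clear
  midpoint (7,4) outside
  → clear

BLOCKED by obstacle 1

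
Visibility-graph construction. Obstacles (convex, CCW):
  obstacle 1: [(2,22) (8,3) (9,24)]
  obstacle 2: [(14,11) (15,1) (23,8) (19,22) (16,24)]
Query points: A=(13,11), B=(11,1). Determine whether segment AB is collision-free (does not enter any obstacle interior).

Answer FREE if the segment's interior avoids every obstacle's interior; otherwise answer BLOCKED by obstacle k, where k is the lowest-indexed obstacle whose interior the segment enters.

FREE

Obstacle 1 [(2,22) (8,3) (9,24)]:
  edge (2,22)–(8,3): clear
  edge (8,3)–(9,24): clear
  edge (9,24)–(2,22): clear
  midpoint (12,6) outside
  → clear
Obstacle 2 [(14,11) (15,1) (23,8) (19,22) (16,24)]:
  edge (14,11)–(15,1): clear
  edge (15,1)–(23,8): clear
  edge (23,8)–(19,22): clear
  edge (19,22)–(16,24): clear
  edge (16,24)–(14,11): clear
  midpoint (12,6) outside
  → clear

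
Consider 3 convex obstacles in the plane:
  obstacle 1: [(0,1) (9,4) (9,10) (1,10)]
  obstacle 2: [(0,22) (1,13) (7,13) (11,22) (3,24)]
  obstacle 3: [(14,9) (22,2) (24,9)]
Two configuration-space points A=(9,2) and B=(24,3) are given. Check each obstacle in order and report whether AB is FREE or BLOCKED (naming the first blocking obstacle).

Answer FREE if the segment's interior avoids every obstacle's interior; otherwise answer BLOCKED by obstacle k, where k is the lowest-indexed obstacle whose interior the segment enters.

BLOCKED by obstacle 3

Obstacle 1 [(0,1) (9,4) (9,10) (1,10)]:
  edge (0,1)–(9,4): clear
  edge (9,4)–(9,10): clear
  edge (9,10)–(1,10): clear
  edge (1,10)–(0,1): clear
  midpoint (33/2,5/2) outside
  → clear
Obstacle 2 [(0,22) (1,13) (7,13) (11,22) (3,24)]:
  edge (0,22)–(1,13): clear
  edge (1,13)–(7,13): clear
  edge (7,13)–(11,22): clear
  edge (11,22)–(3,24): clear
  edge (3,24)–(0,22): clear
  midpoint (33/2,5/2) outside
  → clear
Obstacle 3 [(14,9) (22,2) (24,9)]:
  edge (14,9)–(22,2): crosses AB
  edge (22,2)–(24,9): crosses AB
  edge (24,9)–(14,9): clear
  → BLOCKED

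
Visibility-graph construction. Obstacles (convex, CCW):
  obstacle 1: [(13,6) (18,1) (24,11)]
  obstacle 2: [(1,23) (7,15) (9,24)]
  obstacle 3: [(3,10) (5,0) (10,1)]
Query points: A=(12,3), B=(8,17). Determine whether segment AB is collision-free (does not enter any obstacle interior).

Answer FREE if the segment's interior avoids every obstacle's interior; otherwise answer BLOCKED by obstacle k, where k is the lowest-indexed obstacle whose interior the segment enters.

Obstacle 1 [(13,6) (18,1) (24,11)]:
  edge (13,6)–(18,1): clear
  edge (18,1)–(24,11): clear
  edge (24,11)–(13,6): clear
  midpoint (10,10) outside
  → clear
Obstacle 2 [(1,23) (7,15) (9,24)]:
  edge (1,23)–(7,15): clear
  edge (7,15)–(9,24): clear
  edge (9,24)–(1,23): clear
  midpoint (10,10) outside
  → clear
Obstacle 3 [(3,10) (5,0) (10,1)]:
  edge (3,10)–(5,0): clear
  edge (5,0)–(10,1): clear
  edge (10,1)–(3,10): clear
  midpoint (10,10) outside
  → clear

FREE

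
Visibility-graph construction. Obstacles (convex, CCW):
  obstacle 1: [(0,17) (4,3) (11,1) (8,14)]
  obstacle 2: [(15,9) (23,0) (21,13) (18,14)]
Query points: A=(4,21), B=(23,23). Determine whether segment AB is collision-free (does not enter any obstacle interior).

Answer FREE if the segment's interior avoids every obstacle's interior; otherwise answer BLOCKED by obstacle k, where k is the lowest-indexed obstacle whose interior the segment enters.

Obstacle 1 [(0,17) (4,3) (11,1) (8,14)]:
  edge (0,17)–(4,3): clear
  edge (4,3)–(11,1): clear
  edge (11,1)–(8,14): clear
  edge (8,14)–(0,17): clear
  midpoint (27/2,22) outside
  → clear
Obstacle 2 [(15,9) (23,0) (21,13) (18,14)]:
  edge (15,9)–(23,0): clear
  edge (23,0)–(21,13): clear
  edge (21,13)–(18,14): clear
  edge (18,14)–(15,9): clear
  midpoint (27/2,22) outside
  → clear

FREE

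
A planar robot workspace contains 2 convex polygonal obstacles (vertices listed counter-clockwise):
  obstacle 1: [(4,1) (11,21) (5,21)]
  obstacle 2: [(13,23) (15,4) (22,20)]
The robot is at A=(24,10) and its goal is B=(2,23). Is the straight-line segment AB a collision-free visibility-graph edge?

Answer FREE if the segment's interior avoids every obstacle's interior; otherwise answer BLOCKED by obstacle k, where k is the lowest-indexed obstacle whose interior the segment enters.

BLOCKED by obstacle 1

Obstacle 1 [(4,1) (11,21) (5,21)]:
  edge (4,1)–(11,21): crosses AB
  edge (11,21)–(5,21): crosses AB
  edge (5,21)–(4,1): clear
  → BLOCKED
Obstacle 2 [(13,23) (15,4) (22,20)]:
  edge (13,23)–(15,4): crosses AB
  edge (15,4)–(22,20): crosses AB
  edge (22,20)–(13,23): clear
  → BLOCKED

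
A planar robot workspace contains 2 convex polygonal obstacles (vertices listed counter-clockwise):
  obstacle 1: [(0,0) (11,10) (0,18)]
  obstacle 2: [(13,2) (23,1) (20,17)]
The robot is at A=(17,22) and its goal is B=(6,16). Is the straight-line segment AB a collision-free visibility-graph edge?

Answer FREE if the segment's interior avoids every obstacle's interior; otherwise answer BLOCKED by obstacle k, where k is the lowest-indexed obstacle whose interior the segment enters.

FREE

Obstacle 1 [(0,0) (11,10) (0,18)]:
  edge (0,0)–(11,10): clear
  edge (11,10)–(0,18): clear
  edge (0,18)–(0,0): clear
  midpoint (23/2,19) outside
  → clear
Obstacle 2 [(13,2) (23,1) (20,17)]:
  edge (13,2)–(23,1): clear
  edge (23,1)–(20,17): clear
  edge (20,17)–(13,2): clear
  midpoint (23/2,19) outside
  → clear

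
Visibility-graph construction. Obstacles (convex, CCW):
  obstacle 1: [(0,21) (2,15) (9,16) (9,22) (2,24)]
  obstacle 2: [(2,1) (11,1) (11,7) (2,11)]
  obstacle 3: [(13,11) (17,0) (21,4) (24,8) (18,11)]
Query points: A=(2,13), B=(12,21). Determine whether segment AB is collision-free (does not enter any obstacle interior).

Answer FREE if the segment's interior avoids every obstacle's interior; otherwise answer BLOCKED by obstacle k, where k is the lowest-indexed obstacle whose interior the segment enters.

BLOCKED by obstacle 1

Obstacle 1 [(0,21) (2,15) (9,16) (9,22) (2,24)]:
  edge (0,21)–(2,15): clear
  edge (2,15)–(9,16): crosses AB
  edge (9,16)–(9,22): crosses AB
  edge (9,22)–(2,24): clear
  edge (2,24)–(0,21): clear
  → BLOCKED
Obstacle 2 [(2,1) (11,1) (11,7) (2,11)]:
  edge (2,1)–(11,1): clear
  edge (11,1)–(11,7): clear
  edge (11,7)–(2,11): clear
  edge (2,11)–(2,1): clear
  midpoint (7,17) outside
  → clear
Obstacle 3 [(13,11) (17,0) (21,4) (24,8) (18,11)]:
  edge (13,11)–(17,0): clear
  edge (17,0)–(21,4): clear
  edge (21,4)–(24,8): clear
  edge (24,8)–(18,11): clear
  edge (18,11)–(13,11): clear
  midpoint (7,17) outside
  → clear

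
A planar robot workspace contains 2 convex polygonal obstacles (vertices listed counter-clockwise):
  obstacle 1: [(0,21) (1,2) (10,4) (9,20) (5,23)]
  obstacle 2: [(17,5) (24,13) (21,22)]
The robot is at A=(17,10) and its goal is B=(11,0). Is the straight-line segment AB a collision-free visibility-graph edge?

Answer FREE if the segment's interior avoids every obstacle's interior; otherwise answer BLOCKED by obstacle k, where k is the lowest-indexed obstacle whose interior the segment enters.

Obstacle 1 [(0,21) (1,2) (10,4) (9,20) (5,23)]:
  edge (0,21)–(1,2): clear
  edge (1,2)–(10,4): clear
  edge (10,4)–(9,20): clear
  edge (9,20)–(5,23): clear
  edge (5,23)–(0,21): clear
  midpoint (14,5) outside
  → clear
Obstacle 2 [(17,5) (24,13) (21,22)]:
  edge (17,5)–(24,13): clear
  edge (24,13)–(21,22): clear
  edge (21,22)–(17,5): clear
  midpoint (14,5) outside
  → clear

FREE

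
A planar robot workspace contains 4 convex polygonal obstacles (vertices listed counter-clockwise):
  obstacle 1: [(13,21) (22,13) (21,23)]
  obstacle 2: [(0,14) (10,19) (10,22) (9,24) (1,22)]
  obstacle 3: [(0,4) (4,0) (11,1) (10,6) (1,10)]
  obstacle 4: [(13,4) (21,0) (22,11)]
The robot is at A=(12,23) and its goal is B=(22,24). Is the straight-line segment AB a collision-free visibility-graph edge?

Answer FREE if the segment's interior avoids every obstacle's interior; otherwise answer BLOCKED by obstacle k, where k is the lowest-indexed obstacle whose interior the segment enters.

Obstacle 1 [(13,21) (22,13) (21,23)]:
  edge (13,21)–(22,13): clear
  edge (22,13)–(21,23): clear
  edge (21,23)–(13,21): clear
  midpoint (17,47/2) outside
  → clear
Obstacle 2 [(0,14) (10,19) (10,22) (9,24) (1,22)]:
  edge (0,14)–(10,19): clear
  edge (10,19)–(10,22): clear
  edge (10,22)–(9,24): clear
  edge (9,24)–(1,22): clear
  edge (1,22)–(0,14): clear
  midpoint (17,47/2) outside
  → clear
Obstacle 3 [(0,4) (4,0) (11,1) (10,6) (1,10)]:
  edge (0,4)–(4,0): clear
  edge (4,0)–(11,1): clear
  edge (11,1)–(10,6): clear
  edge (10,6)–(1,10): clear
  edge (1,10)–(0,4): clear
  midpoint (17,47/2) outside
  → clear
Obstacle 4 [(13,4) (21,0) (22,11)]:
  edge (13,4)–(21,0): clear
  edge (21,0)–(22,11): clear
  edge (22,11)–(13,4): clear
  midpoint (17,47/2) outside
  → clear

FREE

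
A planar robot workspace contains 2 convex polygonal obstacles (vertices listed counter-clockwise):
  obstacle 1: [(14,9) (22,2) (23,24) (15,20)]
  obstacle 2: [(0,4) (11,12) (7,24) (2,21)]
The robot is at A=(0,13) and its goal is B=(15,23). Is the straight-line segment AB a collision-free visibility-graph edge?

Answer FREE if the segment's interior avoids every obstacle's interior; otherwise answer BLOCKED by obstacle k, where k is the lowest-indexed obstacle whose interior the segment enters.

Obstacle 1 [(14,9) (22,2) (23,24) (15,20)]:
  edge (14,9)–(22,2): clear
  edge (22,2)–(23,24): clear
  edge (23,24)–(15,20): clear
  edge (15,20)–(14,9): clear
  midpoint (15/2,18) outside
  → clear
Obstacle 2 [(0,4) (11,12) (7,24) (2,21)]:
  edge (0,4)–(11,12): clear
  edge (11,12)–(7,24): crosses AB
  edge (7,24)–(2,21): clear
  edge (2,21)–(0,4): crosses AB
  → BLOCKED

BLOCKED by obstacle 2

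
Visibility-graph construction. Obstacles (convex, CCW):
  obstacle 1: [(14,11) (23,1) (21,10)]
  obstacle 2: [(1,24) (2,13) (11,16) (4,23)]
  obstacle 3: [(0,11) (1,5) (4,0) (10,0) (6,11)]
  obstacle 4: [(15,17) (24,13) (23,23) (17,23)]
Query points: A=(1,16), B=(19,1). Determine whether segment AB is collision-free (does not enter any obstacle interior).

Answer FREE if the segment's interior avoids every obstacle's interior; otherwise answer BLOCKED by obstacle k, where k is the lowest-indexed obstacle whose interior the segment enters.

BLOCKED by obstacle 2

Obstacle 1 [(14,11) (23,1) (21,10)]:
  edge (14,11)–(23,1): clear
  edge (23,1)–(21,10): clear
  edge (21,10)–(14,11): clear
  midpoint (10,17/2) outside
  → clear
Obstacle 2 [(1,24) (2,13) (11,16) (4,23)]:
  edge (1,24)–(2,13): crosses AB
  edge (2,13)–(11,16): crosses AB
  edge (11,16)–(4,23): clear
  edge (4,23)–(1,24): clear
  → BLOCKED
Obstacle 3 [(0,11) (1,5) (4,0) (10,0) (6,11)]:
  edge (0,11)–(1,5): clear
  edge (1,5)–(4,0): clear
  edge (4,0)–(10,0): clear
  edge (10,0)–(6,11): clear
  edge (6,11)–(0,11): clear
  midpoint (10,17/2) outside
  → clear
Obstacle 4 [(15,17) (24,13) (23,23) (17,23)]:
  edge (15,17)–(24,13): clear
  edge (24,13)–(23,23): clear
  edge (23,23)–(17,23): clear
  edge (17,23)–(15,17): clear
  midpoint (10,17/2) outside
  → clear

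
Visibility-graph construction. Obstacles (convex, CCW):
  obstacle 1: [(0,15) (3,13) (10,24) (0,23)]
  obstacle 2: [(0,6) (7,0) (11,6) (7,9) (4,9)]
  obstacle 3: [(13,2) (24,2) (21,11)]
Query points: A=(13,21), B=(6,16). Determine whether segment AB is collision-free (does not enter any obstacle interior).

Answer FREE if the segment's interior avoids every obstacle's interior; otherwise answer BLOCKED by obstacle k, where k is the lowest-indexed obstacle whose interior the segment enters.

FREE

Obstacle 1 [(0,15) (3,13) (10,24) (0,23)]:
  edge (0,15)–(3,13): clear
  edge (3,13)–(10,24): clear
  edge (10,24)–(0,23): clear
  edge (0,23)–(0,15): clear
  midpoint (19/2,37/2) outside
  → clear
Obstacle 2 [(0,6) (7,0) (11,6) (7,9) (4,9)]:
  edge (0,6)–(7,0): clear
  edge (7,0)–(11,6): clear
  edge (11,6)–(7,9): clear
  edge (7,9)–(4,9): clear
  edge (4,9)–(0,6): clear
  midpoint (19/2,37/2) outside
  → clear
Obstacle 3 [(13,2) (24,2) (21,11)]:
  edge (13,2)–(24,2): clear
  edge (24,2)–(21,11): clear
  edge (21,11)–(13,2): clear
  midpoint (19/2,37/2) outside
  → clear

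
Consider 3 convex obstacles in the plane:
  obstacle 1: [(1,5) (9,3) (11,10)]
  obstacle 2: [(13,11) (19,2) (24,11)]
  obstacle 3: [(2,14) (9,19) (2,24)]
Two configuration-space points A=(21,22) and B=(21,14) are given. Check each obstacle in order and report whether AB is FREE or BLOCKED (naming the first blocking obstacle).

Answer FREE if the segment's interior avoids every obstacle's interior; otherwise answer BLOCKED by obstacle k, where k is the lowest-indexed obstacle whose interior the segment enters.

FREE

Obstacle 1 [(1,5) (9,3) (11,10)]:
  edge (1,5)–(9,3): clear
  edge (9,3)–(11,10): clear
  edge (11,10)–(1,5): clear
  midpoint (21,18) outside
  → clear
Obstacle 2 [(13,11) (19,2) (24,11)]:
  edge (13,11)–(19,2): clear
  edge (19,2)–(24,11): clear
  edge (24,11)–(13,11): clear
  midpoint (21,18) outside
  → clear
Obstacle 3 [(2,14) (9,19) (2,24)]:
  edge (2,14)–(9,19): clear
  edge (9,19)–(2,24): clear
  edge (2,24)–(2,14): clear
  midpoint (21,18) outside
  → clear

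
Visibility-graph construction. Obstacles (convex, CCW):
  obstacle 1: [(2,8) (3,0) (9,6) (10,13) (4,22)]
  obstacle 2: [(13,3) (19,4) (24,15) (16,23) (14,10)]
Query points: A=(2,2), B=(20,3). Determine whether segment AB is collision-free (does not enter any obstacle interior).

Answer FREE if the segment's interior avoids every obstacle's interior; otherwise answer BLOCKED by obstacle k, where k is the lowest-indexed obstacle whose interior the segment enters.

BLOCKED by obstacle 1

Obstacle 1 [(2,8) (3,0) (9,6) (10,13) (4,22)]:
  edge (2,8)–(3,0): crosses AB
  edge (3,0)–(9,6): crosses AB
  edge (9,6)–(10,13): clear
  edge (10,13)–(4,22): clear
  edge (4,22)–(2,8): clear
  → BLOCKED
Obstacle 2 [(13,3) (19,4) (24,15) (16,23) (14,10)]:
  edge (13,3)–(19,4): clear
  edge (19,4)–(24,15): clear
  edge (24,15)–(16,23): clear
  edge (16,23)–(14,10): clear
  edge (14,10)–(13,3): clear
  midpoint (11,5/2) outside
  → clear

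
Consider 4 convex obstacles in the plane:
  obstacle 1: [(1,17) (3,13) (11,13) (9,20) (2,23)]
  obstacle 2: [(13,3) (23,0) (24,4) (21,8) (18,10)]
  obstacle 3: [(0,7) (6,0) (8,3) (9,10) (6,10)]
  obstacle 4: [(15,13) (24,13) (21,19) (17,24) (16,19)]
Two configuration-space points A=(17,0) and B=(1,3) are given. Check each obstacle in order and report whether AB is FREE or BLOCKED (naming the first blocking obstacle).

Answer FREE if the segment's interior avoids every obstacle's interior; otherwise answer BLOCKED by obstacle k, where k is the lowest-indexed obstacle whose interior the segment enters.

Obstacle 1 [(1,17) (3,13) (11,13) (9,20) (2,23)]:
  edge (1,17)–(3,13): clear
  edge (3,13)–(11,13): clear
  edge (11,13)–(9,20): clear
  edge (9,20)–(2,23): clear
  edge (2,23)–(1,17): clear
  midpoint (9,3/2) outside
  → clear
Obstacle 2 [(13,3) (23,0) (24,4) (21,8) (18,10)]:
  edge (13,3)–(23,0): clear
  edge (23,0)–(24,4): clear
  edge (24,4)–(21,8): clear
  edge (21,8)–(18,10): clear
  edge (18,10)–(13,3): clear
  midpoint (9,3/2) outside
  → clear
Obstacle 3 [(0,7) (6,0) (8,3) (9,10) (6,10)]:
  edge (0,7)–(6,0): crosses AB
  edge (6,0)–(8,3): crosses AB
  edge (8,3)–(9,10): clear
  edge (9,10)–(6,10): clear
  edge (6,10)–(0,7): clear
  → BLOCKED
Obstacle 4 [(15,13) (24,13) (21,19) (17,24) (16,19)]:
  edge (15,13)–(24,13): clear
  edge (24,13)–(21,19): clear
  edge (21,19)–(17,24): clear
  edge (17,24)–(16,19): clear
  edge (16,19)–(15,13): clear
  midpoint (9,3/2) outside
  → clear

BLOCKED by obstacle 3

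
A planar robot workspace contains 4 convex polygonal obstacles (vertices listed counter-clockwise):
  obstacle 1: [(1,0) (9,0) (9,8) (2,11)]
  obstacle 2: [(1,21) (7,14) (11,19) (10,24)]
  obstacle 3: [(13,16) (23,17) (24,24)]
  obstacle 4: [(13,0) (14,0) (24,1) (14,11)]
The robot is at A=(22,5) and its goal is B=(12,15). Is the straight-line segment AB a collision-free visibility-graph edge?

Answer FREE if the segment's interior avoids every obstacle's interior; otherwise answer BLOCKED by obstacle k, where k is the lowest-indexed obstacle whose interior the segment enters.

Obstacle 1 [(1,0) (9,0) (9,8) (2,11)]:
  edge (1,0)–(9,0): clear
  edge (9,0)–(9,8): clear
  edge (9,8)–(2,11): clear
  edge (2,11)–(1,0): clear
  midpoint (17,10) outside
  → clear
Obstacle 2 [(1,21) (7,14) (11,19) (10,24)]:
  edge (1,21)–(7,14): clear
  edge (7,14)–(11,19): clear
  edge (11,19)–(10,24): clear
  edge (10,24)–(1,21): clear
  midpoint (17,10) outside
  → clear
Obstacle 3 [(13,16) (23,17) (24,24)]:
  edge (13,16)–(23,17): clear
  edge (23,17)–(24,24): clear
  edge (24,24)–(13,16): clear
  midpoint (17,10) outside
  → clear
Obstacle 4 [(13,0) (14,0) (24,1) (14,11)]:
  edge (13,0)–(14,0): clear
  edge (14,0)–(24,1): clear
  edge (24,1)–(14,11): clear
  edge (14,11)–(13,0): clear
  midpoint (17,10) outside
  → clear

FREE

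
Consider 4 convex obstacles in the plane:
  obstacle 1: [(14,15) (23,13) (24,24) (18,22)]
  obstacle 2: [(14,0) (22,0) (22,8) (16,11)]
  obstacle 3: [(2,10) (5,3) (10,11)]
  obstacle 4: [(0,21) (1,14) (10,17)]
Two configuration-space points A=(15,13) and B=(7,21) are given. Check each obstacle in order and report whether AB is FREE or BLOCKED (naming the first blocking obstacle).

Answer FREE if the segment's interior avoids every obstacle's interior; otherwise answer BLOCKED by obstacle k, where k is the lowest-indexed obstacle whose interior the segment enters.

Obstacle 1 [(14,15) (23,13) (24,24) (18,22)]:
  edge (14,15)–(23,13): clear
  edge (23,13)–(24,24): clear
  edge (24,24)–(18,22): clear
  edge (18,22)–(14,15): clear
  midpoint (11,17) outside
  → clear
Obstacle 2 [(14,0) (22,0) (22,8) (16,11)]:
  edge (14,0)–(22,0): clear
  edge (22,0)–(22,8): clear
  edge (22,8)–(16,11): clear
  edge (16,11)–(14,0): clear
  midpoint (11,17) outside
  → clear
Obstacle 3 [(2,10) (5,3) (10,11)]:
  edge (2,10)–(5,3): clear
  edge (5,3)–(10,11): clear
  edge (10,11)–(2,10): clear
  midpoint (11,17) outside
  → clear
Obstacle 4 [(0,21) (1,14) (10,17)]:
  edge (0,21)–(1,14): clear
  edge (1,14)–(10,17): clear
  edge (10,17)–(0,21): clear
  midpoint (11,17) outside
  → clear

FREE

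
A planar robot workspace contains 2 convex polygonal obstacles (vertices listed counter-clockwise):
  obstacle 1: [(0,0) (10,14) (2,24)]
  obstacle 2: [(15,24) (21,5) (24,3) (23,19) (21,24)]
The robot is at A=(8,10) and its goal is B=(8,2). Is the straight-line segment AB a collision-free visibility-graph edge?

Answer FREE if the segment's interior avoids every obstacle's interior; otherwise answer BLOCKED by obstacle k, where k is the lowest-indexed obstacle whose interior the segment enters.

Obstacle 1 [(0,0) (10,14) (2,24)]:
  edge (0,0)–(10,14): clear
  edge (10,14)–(2,24): clear
  edge (2,24)–(0,0): clear
  midpoint (8,6) outside
  → clear
Obstacle 2 [(15,24) (21,5) (24,3) (23,19) (21,24)]:
  edge (15,24)–(21,5): clear
  edge (21,5)–(24,3): clear
  edge (24,3)–(23,19): clear
  edge (23,19)–(21,24): clear
  edge (21,24)–(15,24): clear
  midpoint (8,6) outside
  → clear

FREE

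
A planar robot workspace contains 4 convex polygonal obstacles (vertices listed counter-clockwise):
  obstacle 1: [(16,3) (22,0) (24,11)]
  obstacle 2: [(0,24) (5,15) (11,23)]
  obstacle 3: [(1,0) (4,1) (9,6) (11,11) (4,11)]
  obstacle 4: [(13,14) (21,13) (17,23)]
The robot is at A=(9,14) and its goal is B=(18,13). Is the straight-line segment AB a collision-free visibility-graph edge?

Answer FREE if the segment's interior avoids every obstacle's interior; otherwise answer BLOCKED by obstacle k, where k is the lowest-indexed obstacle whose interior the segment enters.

Obstacle 1 [(16,3) (22,0) (24,11)]:
  edge (16,3)–(22,0): clear
  edge (22,0)–(24,11): clear
  edge (24,11)–(16,3): clear
  midpoint (27/2,27/2) outside
  → clear
Obstacle 2 [(0,24) (5,15) (11,23)]:
  edge (0,24)–(5,15): clear
  edge (5,15)–(11,23): clear
  edge (11,23)–(0,24): clear
  midpoint (27/2,27/2) outside
  → clear
Obstacle 3 [(1,0) (4,1) (9,6) (11,11) (4,11)]:
  edge (1,0)–(4,1): clear
  edge (4,1)–(9,6): clear
  edge (9,6)–(11,11): clear
  edge (11,11)–(4,11): clear
  edge (4,11)–(1,0): clear
  midpoint (27/2,27/2) outside
  → clear
Obstacle 4 [(13,14) (21,13) (17,23)]:
  edge (13,14)–(21,13): clear
  edge (21,13)–(17,23): clear
  edge (17,23)–(13,14): clear
  midpoint (27/2,27/2) outside
  → clear

FREE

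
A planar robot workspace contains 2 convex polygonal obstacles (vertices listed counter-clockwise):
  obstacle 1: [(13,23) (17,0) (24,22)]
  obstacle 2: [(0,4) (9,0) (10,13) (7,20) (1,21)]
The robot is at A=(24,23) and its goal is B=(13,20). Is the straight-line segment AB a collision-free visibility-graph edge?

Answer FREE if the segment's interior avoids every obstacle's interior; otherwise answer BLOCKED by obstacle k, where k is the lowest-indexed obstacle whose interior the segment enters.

BLOCKED by obstacle 1

Obstacle 1 [(13,23) (17,0) (24,22)]:
  edge (13,23)–(17,0): crosses AB
  edge (17,0)–(24,22): clear
  edge (24,22)–(13,23): crosses AB
  → BLOCKED
Obstacle 2 [(0,4) (9,0) (10,13) (7,20) (1,21)]:
  edge (0,4)–(9,0): clear
  edge (9,0)–(10,13): clear
  edge (10,13)–(7,20): clear
  edge (7,20)–(1,21): clear
  edge (1,21)–(0,4): clear
  midpoint (37/2,43/2) outside
  → clear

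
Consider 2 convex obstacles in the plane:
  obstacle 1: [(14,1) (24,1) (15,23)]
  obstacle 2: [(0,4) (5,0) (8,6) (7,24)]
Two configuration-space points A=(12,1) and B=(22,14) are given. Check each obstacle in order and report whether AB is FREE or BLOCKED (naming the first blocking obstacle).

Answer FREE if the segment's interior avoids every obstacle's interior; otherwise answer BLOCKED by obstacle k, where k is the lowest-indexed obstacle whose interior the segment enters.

Obstacle 1 [(14,1) (24,1) (15,23)]:
  edge (14,1)–(24,1): clear
  edge (24,1)–(15,23): crosses AB
  edge (15,23)–(14,1): crosses AB
  → BLOCKED
Obstacle 2 [(0,4) (5,0) (8,6) (7,24)]:
  edge (0,4)–(5,0): clear
  edge (5,0)–(8,6): clear
  edge (8,6)–(7,24): clear
  edge (7,24)–(0,4): clear
  midpoint (17,15/2) outside
  → clear

BLOCKED by obstacle 1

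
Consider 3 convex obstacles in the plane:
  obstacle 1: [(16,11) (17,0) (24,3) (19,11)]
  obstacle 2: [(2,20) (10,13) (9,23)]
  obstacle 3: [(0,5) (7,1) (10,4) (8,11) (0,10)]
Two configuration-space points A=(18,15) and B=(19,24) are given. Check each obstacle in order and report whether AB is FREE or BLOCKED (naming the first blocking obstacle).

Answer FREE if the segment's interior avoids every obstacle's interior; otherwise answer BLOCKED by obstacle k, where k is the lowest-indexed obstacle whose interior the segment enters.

FREE

Obstacle 1 [(16,11) (17,0) (24,3) (19,11)]:
  edge (16,11)–(17,0): clear
  edge (17,0)–(24,3): clear
  edge (24,3)–(19,11): clear
  edge (19,11)–(16,11): clear
  midpoint (37/2,39/2) outside
  → clear
Obstacle 2 [(2,20) (10,13) (9,23)]:
  edge (2,20)–(10,13): clear
  edge (10,13)–(9,23): clear
  edge (9,23)–(2,20): clear
  midpoint (37/2,39/2) outside
  → clear
Obstacle 3 [(0,5) (7,1) (10,4) (8,11) (0,10)]:
  edge (0,5)–(7,1): clear
  edge (7,1)–(10,4): clear
  edge (10,4)–(8,11): clear
  edge (8,11)–(0,10): clear
  edge (0,10)–(0,5): clear
  midpoint (37/2,39/2) outside
  → clear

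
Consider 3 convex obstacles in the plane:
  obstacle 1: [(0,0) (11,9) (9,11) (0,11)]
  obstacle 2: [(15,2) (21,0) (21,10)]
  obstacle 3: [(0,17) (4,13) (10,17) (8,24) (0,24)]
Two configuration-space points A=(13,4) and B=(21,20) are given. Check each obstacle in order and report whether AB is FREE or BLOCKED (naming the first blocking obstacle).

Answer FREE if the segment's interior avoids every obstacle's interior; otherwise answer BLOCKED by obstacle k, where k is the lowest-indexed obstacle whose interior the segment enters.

FREE

Obstacle 1 [(0,0) (11,9) (9,11) (0,11)]:
  edge (0,0)–(11,9): clear
  edge (11,9)–(9,11): clear
  edge (9,11)–(0,11): clear
  edge (0,11)–(0,0): clear
  midpoint (17,12) outside
  → clear
Obstacle 2 [(15,2) (21,0) (21,10)]:
  edge (15,2)–(21,0): clear
  edge (21,0)–(21,10): clear
  edge (21,10)–(15,2): clear
  midpoint (17,12) outside
  → clear
Obstacle 3 [(0,17) (4,13) (10,17) (8,24) (0,24)]:
  edge (0,17)–(4,13): clear
  edge (4,13)–(10,17): clear
  edge (10,17)–(8,24): clear
  edge (8,24)–(0,24): clear
  edge (0,24)–(0,17): clear
  midpoint (17,12) outside
  → clear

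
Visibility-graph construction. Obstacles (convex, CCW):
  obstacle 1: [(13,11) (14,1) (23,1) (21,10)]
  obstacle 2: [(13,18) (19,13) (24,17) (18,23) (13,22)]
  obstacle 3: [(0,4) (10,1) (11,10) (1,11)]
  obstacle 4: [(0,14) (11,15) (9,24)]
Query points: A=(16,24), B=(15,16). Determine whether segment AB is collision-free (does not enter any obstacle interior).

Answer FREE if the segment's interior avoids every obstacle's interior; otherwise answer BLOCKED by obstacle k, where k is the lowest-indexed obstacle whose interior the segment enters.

BLOCKED by obstacle 2

Obstacle 1 [(13,11) (14,1) (23,1) (21,10)]:
  edge (13,11)–(14,1): clear
  edge (14,1)–(23,1): clear
  edge (23,1)–(21,10): clear
  edge (21,10)–(13,11): clear
  midpoint (31/2,20) outside
  → clear
Obstacle 2 [(13,18) (19,13) (24,17) (18,23) (13,22)]:
  edge (13,18)–(19,13): crosses AB
  edge (19,13)–(24,17): clear
  edge (24,17)–(18,23): clear
  edge (18,23)–(13,22): crosses AB
  edge (13,22)–(13,18): clear
  → BLOCKED
Obstacle 3 [(0,4) (10,1) (11,10) (1,11)]:
  edge (0,4)–(10,1): clear
  edge (10,1)–(11,10): clear
  edge (11,10)–(1,11): clear
  edge (1,11)–(0,4): clear
  midpoint (31/2,20) outside
  → clear
Obstacle 4 [(0,14) (11,15) (9,24)]:
  edge (0,14)–(11,15): clear
  edge (11,15)–(9,24): clear
  edge (9,24)–(0,14): clear
  midpoint (31/2,20) outside
  → clear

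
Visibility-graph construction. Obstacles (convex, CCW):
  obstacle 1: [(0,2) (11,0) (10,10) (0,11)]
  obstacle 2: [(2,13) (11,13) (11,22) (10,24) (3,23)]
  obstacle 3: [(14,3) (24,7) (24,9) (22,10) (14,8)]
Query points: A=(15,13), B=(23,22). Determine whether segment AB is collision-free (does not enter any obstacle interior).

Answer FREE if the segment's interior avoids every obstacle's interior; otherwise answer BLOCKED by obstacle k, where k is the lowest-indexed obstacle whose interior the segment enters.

Obstacle 1 [(0,2) (11,0) (10,10) (0,11)]:
  edge (0,2)–(11,0): clear
  edge (11,0)–(10,10): clear
  edge (10,10)–(0,11): clear
  edge (0,11)–(0,2): clear
  midpoint (19,35/2) outside
  → clear
Obstacle 2 [(2,13) (11,13) (11,22) (10,24) (3,23)]:
  edge (2,13)–(11,13): clear
  edge (11,13)–(11,22): clear
  edge (11,22)–(10,24): clear
  edge (10,24)–(3,23): clear
  edge (3,23)–(2,13): clear
  midpoint (19,35/2) outside
  → clear
Obstacle 3 [(14,3) (24,7) (24,9) (22,10) (14,8)]:
  edge (14,3)–(24,7): clear
  edge (24,7)–(24,9): clear
  edge (24,9)–(22,10): clear
  edge (22,10)–(14,8): clear
  edge (14,8)–(14,3): clear
  midpoint (19,35/2) outside
  → clear

FREE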